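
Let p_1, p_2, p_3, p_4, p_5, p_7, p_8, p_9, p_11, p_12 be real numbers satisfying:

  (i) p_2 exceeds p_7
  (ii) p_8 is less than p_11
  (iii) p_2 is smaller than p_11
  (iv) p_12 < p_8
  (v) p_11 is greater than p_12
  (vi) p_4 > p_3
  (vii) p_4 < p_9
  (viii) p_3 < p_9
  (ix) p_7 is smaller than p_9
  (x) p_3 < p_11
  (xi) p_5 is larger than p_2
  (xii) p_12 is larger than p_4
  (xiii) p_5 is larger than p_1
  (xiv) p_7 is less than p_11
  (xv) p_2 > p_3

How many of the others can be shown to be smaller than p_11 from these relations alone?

Directly below p_11: p_3, p_7, p_2, p_12, p_8.
One step further: p_4 (6 so far).
Nothing else is reachable below p_11; 6 in all.

6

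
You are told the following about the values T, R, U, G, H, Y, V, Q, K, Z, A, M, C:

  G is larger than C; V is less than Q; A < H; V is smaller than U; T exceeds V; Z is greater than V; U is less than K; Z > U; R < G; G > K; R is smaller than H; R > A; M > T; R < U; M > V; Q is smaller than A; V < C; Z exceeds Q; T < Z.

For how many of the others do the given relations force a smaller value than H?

4

Directly below H: A, R.
One step further: Q (3 so far).
One step further: V (4 so far).
Nothing else is reachable below H; 4 in all.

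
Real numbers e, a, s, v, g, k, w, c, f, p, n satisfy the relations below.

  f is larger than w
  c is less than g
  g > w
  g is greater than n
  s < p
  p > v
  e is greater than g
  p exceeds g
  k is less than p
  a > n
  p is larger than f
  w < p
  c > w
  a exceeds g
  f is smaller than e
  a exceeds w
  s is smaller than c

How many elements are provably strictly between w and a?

2

Chaining upward from w reaches: f, c, g, e, p.
Chaining downward from a reaches: n, s, c, g.
Strictly between w and a are those in both lists: c, g — 2 elements.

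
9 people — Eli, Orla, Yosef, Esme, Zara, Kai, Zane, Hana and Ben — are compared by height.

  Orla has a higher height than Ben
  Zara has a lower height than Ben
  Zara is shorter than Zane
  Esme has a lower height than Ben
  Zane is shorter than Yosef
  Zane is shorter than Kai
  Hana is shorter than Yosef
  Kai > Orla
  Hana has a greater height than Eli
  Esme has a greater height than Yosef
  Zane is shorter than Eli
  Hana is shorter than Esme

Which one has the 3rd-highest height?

The consecutive relations fix a unique order: Zara < Zane < Eli < Hana < Yosef < Esme < Ben < Orla < Kai.
The 3rd largest is Ben.

Ben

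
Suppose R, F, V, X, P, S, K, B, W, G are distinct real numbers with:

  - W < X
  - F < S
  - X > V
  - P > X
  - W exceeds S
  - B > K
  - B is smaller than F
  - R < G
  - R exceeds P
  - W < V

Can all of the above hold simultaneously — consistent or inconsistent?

The single ordering K < B < F < S < W < V < X < P < R < G satisfies every listed relation, so no contradiction arises.

consistent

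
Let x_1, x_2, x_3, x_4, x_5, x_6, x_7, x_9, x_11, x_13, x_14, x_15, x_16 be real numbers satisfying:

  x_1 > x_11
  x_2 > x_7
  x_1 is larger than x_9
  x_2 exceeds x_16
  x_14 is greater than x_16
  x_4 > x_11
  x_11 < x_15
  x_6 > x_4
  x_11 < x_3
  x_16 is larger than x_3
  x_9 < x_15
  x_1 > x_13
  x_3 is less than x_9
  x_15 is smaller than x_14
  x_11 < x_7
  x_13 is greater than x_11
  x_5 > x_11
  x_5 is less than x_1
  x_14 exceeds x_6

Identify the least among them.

Chaining upward from x_11: directly above it, x_5, x_4, x_3, x_13, x_15, x_7, x_1; then x_6, x_16, x_9, x_14, x_2.
That covers every other element, and nothing is given below x_11, so x_11 is the least.

x_11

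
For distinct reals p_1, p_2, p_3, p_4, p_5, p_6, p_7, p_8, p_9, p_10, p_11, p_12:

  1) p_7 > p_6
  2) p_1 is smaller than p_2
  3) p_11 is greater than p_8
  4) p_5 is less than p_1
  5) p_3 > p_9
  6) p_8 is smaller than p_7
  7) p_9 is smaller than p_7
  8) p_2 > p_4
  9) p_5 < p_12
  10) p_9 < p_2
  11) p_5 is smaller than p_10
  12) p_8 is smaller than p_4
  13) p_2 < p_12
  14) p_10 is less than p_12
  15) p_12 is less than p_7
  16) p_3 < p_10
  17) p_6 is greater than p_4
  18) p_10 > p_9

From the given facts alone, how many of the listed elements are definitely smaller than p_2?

5

The elements the relations force below p_2 are p_8, p_5, p_1, p_9, p_4 — no chain reaches any other.
That is 5.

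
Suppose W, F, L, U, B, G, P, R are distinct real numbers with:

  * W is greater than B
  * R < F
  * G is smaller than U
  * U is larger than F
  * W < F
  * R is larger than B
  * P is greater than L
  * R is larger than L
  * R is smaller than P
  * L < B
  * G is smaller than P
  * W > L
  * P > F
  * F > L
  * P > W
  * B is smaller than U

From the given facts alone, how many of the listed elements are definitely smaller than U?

Directly below U: G, B, F.
One step further: L, W, R (6 so far).
Nothing else is reachable below U; 6 in all.

6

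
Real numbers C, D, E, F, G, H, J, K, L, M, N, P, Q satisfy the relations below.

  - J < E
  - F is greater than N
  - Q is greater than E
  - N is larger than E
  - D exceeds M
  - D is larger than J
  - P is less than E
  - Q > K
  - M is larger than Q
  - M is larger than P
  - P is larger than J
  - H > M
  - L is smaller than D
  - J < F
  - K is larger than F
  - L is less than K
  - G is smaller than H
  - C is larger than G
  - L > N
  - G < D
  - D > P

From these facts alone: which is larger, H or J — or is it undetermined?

H

The relevant relations are J < P; P < E; E < N; N < F; F < K; K < Q; Q < M; M < H.
Chaining these gives J < P < E < N < F < K < Q < M < H.
So H is larger.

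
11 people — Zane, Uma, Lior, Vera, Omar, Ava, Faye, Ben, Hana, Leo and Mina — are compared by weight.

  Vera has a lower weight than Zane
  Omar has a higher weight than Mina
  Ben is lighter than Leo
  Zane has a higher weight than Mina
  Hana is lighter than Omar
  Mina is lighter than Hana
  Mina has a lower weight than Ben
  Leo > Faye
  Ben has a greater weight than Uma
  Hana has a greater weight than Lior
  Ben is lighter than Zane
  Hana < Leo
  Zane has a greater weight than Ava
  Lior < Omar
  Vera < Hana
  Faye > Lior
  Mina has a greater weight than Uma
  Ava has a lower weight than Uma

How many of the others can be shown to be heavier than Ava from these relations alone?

From Ava the given relations immediately reach Uma, Zane.
From those, Mina, Ben — 4 in total.
From those, Hana, Omar, Leo — 7 in total.
No other element is forced above Ava by the given relations, so the count is 7.

7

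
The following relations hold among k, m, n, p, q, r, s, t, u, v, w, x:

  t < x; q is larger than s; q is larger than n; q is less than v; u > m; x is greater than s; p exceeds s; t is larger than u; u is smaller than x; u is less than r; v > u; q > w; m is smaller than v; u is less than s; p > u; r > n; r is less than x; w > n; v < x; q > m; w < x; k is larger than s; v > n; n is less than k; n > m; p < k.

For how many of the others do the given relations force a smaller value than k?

Directly below k: n, s, p.
One step further: m, u (5 so far).
No other element is forced below k by the given relations, so the count is 5.

5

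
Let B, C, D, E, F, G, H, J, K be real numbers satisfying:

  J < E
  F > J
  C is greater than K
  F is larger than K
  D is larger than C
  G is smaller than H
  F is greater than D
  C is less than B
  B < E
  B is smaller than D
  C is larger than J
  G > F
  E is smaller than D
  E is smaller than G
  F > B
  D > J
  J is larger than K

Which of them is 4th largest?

D

Chaining the given pairs: K < J < C < B < E < D < F < G < H.
The 4th largest is D.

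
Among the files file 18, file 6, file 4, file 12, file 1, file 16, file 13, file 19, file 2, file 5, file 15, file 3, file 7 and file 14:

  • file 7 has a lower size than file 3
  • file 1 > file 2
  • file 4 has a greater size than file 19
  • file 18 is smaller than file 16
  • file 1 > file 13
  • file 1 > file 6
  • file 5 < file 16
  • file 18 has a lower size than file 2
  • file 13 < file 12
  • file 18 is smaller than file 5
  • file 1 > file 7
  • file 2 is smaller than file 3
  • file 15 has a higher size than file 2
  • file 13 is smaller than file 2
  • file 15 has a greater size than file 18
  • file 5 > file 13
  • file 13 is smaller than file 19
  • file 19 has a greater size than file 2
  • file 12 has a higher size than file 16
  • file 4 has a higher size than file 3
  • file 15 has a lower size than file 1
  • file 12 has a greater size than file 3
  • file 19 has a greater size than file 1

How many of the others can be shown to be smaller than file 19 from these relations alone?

From file 19 the given relations immediately reach file 13, file 2, file 1.
From those, file 18, file 7, file 6, file 15 — 7 in total.
No other element is forced below file 19 by the given relations, so the count is 7.

7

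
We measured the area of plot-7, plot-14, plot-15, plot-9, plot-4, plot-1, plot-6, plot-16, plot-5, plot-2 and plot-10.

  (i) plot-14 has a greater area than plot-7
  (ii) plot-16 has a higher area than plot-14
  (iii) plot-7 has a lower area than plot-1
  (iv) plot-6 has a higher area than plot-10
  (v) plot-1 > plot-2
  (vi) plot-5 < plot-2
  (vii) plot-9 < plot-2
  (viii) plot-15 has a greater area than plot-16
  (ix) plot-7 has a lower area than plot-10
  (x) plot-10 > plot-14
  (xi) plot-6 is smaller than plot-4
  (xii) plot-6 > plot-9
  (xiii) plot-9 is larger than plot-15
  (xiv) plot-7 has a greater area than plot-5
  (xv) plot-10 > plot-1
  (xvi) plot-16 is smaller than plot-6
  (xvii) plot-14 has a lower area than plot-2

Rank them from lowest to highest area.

plot-5 < plot-7 < plot-14 < plot-16 < plot-15 < plot-9 < plot-2 < plot-1 < plot-10 < plot-6 < plot-4

Each adjacent pair is fixed by a given relation: plot-5 < plot-7; plot-7 < plot-14; plot-14 < plot-16; plot-16 < plot-15; plot-15 < plot-9; plot-9 < plot-2; plot-2 < plot-1; plot-1 < plot-10; plot-10 < plot-6; plot-6 < plot-4. Chaining them end to end gives the full order.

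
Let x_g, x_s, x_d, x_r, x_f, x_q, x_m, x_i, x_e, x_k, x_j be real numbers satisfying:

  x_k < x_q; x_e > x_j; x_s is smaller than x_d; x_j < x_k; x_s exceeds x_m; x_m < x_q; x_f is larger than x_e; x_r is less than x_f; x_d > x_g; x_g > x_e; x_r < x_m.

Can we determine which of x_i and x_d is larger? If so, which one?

undetermined

Following every chain through x_i: nothing is chained to x_i.
x_d is not reached, and no chain runs the other way from x_d to x_i.
So the given relations leave the order of x_i and x_d undetermined.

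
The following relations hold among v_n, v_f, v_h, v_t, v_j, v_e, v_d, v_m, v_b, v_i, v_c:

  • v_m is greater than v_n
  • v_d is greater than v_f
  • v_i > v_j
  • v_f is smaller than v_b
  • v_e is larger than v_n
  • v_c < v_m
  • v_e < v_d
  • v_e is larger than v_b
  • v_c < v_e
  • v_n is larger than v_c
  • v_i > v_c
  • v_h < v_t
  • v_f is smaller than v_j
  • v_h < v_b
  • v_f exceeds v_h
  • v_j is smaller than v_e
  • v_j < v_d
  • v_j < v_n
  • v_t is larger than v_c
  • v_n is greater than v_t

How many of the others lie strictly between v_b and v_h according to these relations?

1

The relations place v_h below v_b. An element lies strictly between them when it is forced above v_h and also forced below v_b.
Above v_h: {v_f, v_t, v_j, v_n, v_m, v_e, v_i, v_d}. Below v_b: {v_f}.
Intersection: {v_f} — 1.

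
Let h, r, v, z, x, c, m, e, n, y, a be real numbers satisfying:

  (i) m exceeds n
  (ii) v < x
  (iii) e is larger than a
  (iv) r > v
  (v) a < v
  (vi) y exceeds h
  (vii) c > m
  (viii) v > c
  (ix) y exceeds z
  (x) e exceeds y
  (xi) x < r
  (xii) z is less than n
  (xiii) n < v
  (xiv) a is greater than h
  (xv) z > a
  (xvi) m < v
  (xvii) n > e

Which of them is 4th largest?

c

Chaining the given pairs: h < a < z < y < e < n < m < c < v < x < r.
The 4th largest is c.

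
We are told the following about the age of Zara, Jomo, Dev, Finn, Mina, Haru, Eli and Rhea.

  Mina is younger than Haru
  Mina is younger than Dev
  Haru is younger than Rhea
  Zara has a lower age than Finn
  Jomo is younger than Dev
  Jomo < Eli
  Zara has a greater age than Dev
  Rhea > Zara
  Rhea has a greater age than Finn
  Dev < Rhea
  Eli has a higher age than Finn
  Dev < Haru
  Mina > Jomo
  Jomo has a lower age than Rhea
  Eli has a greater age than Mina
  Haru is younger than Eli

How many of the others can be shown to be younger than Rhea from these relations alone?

The elements the relations force below Rhea are Jomo, Mina, Dev, Zara, Haru, Finn — no chain reaches any other.
That is 6.

6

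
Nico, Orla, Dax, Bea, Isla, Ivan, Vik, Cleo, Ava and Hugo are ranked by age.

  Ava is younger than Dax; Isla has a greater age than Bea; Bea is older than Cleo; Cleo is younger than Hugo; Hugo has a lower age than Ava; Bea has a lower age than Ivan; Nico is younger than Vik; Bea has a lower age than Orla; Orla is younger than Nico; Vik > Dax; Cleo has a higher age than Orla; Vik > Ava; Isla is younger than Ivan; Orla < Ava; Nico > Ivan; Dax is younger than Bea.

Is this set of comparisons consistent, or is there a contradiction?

inconsistent

We have Bea < Orla stated directly, yet also Orla < Cleo < Hugo < Ava < Dax < Bea by chaining the others — so Orla < Bea. Contradiction.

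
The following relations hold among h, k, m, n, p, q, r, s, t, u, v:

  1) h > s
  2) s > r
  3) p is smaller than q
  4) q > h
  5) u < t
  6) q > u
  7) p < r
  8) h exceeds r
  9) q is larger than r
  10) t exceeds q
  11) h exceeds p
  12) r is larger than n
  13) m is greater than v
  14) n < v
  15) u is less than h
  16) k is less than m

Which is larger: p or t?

t

p < r < s < h < q < t, by transitivity through r, s, h, q.
So p < t; t is the larger of the two.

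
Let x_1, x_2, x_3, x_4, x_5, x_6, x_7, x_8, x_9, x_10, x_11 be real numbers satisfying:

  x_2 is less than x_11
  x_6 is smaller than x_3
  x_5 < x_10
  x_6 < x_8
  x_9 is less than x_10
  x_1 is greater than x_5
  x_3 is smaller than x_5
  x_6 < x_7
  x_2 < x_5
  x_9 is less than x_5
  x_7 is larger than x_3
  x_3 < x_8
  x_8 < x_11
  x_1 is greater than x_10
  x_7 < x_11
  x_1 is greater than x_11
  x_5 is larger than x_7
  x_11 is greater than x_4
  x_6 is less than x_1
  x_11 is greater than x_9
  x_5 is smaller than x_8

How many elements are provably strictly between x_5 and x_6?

The relations place x_6 below x_5. An element lies strictly between them when it is forced above x_6 and also forced below x_5.
Above x_6: {x_3, x_7, x_8, x_10, x_11, x_1}. Below x_5: {x_3, x_9, x_2, x_7}.
Intersection: {x_3, x_7} — 2.

2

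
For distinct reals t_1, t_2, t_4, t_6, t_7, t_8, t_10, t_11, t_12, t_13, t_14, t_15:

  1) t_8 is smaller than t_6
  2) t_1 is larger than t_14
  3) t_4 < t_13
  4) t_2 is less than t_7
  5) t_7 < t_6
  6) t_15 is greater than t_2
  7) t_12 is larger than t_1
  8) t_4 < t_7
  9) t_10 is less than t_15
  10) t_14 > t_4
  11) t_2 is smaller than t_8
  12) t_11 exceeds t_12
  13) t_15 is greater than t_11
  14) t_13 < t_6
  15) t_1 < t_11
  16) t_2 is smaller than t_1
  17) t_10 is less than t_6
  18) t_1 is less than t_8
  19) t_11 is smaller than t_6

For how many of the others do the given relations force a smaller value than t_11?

5

The elements the relations force below t_11 are t_2, t_4, t_14, t_1, t_12 — no chain reaches any other.
That is 5.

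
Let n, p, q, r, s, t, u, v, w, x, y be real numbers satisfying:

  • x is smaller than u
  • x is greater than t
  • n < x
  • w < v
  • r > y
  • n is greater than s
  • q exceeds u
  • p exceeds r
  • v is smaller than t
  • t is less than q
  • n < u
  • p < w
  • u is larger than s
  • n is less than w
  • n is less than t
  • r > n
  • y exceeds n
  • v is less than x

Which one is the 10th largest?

n

The consecutive relations fix a unique order: s < n < y < r < p < w < v < t < x < u < q.
Counting 10 from the largest end gives n.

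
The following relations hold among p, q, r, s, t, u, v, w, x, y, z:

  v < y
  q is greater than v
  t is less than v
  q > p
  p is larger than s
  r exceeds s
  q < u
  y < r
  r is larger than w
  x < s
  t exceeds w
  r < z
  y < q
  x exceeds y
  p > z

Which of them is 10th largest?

Chaining the given pairs: w < t < v < y < x < s < r < z < p < q < u.
The 10th largest is t.

t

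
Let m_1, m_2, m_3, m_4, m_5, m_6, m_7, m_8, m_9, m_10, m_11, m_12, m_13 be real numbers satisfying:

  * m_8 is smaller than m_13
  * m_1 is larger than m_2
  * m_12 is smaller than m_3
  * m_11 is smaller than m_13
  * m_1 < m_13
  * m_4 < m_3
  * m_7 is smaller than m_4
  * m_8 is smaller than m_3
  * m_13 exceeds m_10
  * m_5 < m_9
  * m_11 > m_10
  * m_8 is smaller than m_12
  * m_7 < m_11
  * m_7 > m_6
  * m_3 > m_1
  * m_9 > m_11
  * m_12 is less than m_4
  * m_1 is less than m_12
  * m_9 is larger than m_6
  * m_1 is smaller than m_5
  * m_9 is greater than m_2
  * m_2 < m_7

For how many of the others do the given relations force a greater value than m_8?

The elements the relations force above m_8 are m_12, m_4, m_3, m_13 — no chain reaches any other.
That is 4.

4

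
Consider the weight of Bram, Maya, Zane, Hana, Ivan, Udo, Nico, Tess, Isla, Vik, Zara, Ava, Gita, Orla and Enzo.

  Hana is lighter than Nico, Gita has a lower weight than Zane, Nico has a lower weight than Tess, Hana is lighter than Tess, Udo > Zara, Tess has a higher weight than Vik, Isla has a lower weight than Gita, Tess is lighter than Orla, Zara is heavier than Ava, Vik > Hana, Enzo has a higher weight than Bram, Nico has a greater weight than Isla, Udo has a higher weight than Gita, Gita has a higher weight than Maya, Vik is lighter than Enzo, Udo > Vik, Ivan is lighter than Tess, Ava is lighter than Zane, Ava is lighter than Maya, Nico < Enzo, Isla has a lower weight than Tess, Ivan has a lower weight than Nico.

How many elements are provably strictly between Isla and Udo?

The relations place Isla below Udo. An element lies strictly between them when it is forced above Isla and also forced below Udo.
Above Isla: {Gita, Nico, Tess, Zane, Enzo, Orla}. Below Udo: {Ava, Zara, Hana, Vik, Maya, Gita}.
Intersection: {Gita} — 1.

1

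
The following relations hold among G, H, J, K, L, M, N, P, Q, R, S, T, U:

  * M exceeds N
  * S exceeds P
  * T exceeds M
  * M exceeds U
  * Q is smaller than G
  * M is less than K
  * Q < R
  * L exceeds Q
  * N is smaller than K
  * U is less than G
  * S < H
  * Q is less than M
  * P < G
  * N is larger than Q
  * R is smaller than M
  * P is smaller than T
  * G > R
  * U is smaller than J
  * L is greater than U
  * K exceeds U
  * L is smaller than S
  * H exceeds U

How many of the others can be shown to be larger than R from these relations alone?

The elements the relations force above R are G, M, T, K — no chain reaches any other.
That is 4.

4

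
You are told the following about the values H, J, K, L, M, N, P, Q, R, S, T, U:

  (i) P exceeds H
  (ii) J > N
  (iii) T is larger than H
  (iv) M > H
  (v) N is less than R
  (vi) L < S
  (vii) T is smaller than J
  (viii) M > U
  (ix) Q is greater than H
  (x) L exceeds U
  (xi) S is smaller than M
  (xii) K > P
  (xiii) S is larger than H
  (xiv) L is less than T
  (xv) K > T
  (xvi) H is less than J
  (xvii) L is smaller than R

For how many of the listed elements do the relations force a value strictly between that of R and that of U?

Chaining upward from U reaches: L, S, M, T, K, J.
Chaining downward from R reaches: L, N.
Strictly between U and R are those in both lists: L — 1 element.

1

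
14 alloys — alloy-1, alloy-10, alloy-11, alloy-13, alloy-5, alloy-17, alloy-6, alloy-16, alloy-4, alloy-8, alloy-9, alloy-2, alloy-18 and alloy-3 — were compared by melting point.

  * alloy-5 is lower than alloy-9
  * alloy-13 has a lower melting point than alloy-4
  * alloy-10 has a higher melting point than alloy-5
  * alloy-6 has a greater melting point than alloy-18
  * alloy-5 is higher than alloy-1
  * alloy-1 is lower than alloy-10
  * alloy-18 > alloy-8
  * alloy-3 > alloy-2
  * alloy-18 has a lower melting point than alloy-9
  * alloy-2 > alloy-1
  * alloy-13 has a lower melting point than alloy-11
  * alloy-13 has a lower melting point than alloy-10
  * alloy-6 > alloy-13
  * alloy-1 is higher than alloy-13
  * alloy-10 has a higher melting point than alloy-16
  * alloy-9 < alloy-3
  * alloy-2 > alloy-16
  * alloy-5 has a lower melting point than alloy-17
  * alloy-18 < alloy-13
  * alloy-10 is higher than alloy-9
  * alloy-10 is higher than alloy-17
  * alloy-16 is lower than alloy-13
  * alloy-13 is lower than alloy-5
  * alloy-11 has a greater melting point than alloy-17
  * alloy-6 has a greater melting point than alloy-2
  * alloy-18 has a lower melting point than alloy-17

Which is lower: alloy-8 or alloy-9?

alloy-8

Link the given pairs in sequence: alloy-8 < alloy-18; alloy-18 < alloy-13; alloy-13 < alloy-1; alloy-1 < alloy-5; alloy-5 < alloy-9.
Chaining these gives alloy-8 < alloy-18 < alloy-13 < alloy-1 < alloy-5 < alloy-9.
So alloy-8 < alloy-9; alloy-8 is the lower of the two.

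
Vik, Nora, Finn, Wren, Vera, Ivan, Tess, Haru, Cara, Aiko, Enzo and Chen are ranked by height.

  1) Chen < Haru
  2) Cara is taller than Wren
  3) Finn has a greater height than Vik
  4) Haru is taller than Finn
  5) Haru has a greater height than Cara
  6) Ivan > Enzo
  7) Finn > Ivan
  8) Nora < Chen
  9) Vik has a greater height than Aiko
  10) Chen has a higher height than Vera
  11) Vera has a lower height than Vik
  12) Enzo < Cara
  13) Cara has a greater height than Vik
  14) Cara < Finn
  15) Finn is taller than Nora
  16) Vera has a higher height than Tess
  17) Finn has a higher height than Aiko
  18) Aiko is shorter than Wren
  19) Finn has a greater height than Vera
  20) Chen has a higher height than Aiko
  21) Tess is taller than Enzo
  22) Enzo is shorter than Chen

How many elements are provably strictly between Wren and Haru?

2

The relations place Wren below Haru. An element lies strictly between them when it is forced above Wren and also forced below Haru.
Above Wren: {Cara, Finn}. Below Haru: {Aiko, Enzo, Nora, Tess, Vera, Chen, Vik, Ivan, Cara, Finn}.
Intersection: {Cara, Finn} — 2.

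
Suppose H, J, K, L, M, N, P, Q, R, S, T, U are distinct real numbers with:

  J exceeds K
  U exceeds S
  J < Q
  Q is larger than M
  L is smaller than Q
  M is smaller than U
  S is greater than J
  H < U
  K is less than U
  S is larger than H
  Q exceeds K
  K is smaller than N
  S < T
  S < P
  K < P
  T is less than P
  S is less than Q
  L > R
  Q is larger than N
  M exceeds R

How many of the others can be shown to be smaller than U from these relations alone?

6

From U the given relations immediately reach K, M, H, S.
From those, R, J — 6 in total.
Nothing else is reachable below U; 6 in all.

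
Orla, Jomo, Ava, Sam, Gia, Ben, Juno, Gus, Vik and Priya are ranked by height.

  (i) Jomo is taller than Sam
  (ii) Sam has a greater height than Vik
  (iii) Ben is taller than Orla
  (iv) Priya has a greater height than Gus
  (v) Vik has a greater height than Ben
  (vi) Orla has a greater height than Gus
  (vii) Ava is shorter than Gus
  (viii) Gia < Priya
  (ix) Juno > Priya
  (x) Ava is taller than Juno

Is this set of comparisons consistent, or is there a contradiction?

We have Gus < Priya stated directly, yet also Priya < Juno < Ava < Gus by chaining the others — so Priya < Gus. Contradiction.

inconsistent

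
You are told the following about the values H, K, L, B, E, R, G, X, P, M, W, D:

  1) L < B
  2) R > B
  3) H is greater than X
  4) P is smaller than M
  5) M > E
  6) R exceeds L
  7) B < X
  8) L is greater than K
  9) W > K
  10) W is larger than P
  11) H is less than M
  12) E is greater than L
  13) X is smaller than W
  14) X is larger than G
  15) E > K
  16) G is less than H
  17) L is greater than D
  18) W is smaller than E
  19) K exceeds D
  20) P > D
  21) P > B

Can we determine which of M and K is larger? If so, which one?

K < L and L < B give K < B.
Then B < X extends the chain to X.
Then X < W extends the chain to W.
Then W < E extends the chain to E.
Then E < M extends the chain to M.
So M is larger.

M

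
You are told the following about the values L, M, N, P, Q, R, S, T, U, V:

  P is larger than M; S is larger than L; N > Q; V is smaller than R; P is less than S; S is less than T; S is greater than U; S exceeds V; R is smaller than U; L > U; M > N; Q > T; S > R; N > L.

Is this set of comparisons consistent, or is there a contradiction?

We have P < S stated directly, yet also S < T < Q < N < M < P by chaining the others — so S < P. Contradiction.

inconsistent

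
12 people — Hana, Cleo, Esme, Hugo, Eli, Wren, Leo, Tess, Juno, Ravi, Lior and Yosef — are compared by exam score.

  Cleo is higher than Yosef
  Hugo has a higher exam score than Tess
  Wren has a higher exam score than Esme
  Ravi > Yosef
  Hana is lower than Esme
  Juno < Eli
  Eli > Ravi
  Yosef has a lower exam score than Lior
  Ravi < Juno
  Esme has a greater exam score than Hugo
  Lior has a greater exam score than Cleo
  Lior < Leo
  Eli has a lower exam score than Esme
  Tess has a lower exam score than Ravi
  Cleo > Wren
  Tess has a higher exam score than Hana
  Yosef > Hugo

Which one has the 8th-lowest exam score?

Esme

Chaining the given pairs: Hana < Tess < Hugo < Yosef < Ravi < Juno < Eli < Esme < Wren < Cleo < Lior < Leo.
The 8th smallest is Esme.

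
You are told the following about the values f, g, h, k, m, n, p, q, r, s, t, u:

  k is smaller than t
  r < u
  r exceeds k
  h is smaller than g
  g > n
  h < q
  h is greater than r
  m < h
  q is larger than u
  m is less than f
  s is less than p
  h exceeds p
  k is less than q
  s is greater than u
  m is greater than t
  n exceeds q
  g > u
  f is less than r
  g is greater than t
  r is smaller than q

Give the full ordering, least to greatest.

k < t < m < f < r < u < s < p < h < q < n < g

Nothing is placed below k, so it is least; from there k < t; t < m; m < f; f < r; r < u; u < s; s < p; p < h; h < q; q < n; n < g, each given directly.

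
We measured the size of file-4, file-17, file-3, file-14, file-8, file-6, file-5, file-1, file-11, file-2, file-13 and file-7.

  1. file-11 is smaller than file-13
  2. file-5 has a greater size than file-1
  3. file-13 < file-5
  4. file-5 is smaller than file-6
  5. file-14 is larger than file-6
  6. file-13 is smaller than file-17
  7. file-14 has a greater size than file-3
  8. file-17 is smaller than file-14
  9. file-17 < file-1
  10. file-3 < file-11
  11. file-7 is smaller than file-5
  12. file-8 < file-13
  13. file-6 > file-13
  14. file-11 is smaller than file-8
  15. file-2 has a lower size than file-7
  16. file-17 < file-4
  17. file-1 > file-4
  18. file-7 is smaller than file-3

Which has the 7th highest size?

file-13

Chaining the given pairs: file-2 < file-7 < file-3 < file-11 < file-8 < file-13 < file-17 < file-4 < file-1 < file-5 < file-6 < file-14.
The 7th largest is file-13.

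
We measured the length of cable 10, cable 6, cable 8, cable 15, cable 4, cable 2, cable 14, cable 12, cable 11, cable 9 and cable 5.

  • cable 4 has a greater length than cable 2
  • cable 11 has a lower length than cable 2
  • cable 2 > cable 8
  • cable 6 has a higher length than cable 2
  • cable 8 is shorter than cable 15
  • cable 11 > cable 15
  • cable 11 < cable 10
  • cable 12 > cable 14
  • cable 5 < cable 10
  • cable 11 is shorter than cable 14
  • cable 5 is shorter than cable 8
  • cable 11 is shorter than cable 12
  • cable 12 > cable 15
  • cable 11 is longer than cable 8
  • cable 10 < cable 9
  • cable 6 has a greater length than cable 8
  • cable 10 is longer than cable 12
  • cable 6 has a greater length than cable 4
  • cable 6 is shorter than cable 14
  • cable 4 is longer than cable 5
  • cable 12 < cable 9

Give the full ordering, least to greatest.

cable 5 < cable 8 < cable 15 < cable 11 < cable 2 < cable 4 < cable 6 < cable 14 < cable 12 < cable 10 < cable 9

Nothing is placed below cable 5, so it is least; from there cable 5 < cable 8; cable 8 < cable 15; cable 15 < cable 11; cable 11 < cable 2; cable 2 < cable 4; cable 4 < cable 6; cable 6 < cable 14; cable 14 < cable 12; cable 12 < cable 10; cable 10 < cable 9, each given directly.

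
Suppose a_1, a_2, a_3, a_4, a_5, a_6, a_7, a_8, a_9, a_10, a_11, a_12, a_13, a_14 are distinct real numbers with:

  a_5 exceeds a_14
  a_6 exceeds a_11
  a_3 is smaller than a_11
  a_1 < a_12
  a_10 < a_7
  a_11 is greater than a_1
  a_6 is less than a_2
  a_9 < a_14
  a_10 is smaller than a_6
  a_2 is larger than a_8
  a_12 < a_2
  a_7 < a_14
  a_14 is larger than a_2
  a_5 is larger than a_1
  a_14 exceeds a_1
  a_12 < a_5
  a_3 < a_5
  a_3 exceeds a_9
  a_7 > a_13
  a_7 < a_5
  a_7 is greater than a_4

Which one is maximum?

Chaining downward from a_5: directly below it, a_1, a_12, a_3, a_7, a_14; then a_4, a_9, a_10, a_13, a_2; then a_8, a_6; then a_11.
That covers every other element, and nothing is given above a_5, so a_5 is the maximum.

a_5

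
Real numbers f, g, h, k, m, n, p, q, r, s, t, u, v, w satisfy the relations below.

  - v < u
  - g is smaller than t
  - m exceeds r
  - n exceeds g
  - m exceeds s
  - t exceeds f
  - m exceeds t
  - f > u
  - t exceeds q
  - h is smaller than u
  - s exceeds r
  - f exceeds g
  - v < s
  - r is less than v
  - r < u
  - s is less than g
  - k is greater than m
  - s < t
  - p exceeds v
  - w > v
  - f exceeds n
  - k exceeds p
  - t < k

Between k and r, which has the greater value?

Link the given pairs in sequence: r < v; v < s; s < g; g < n; n < f; f < t; t < m; m < k.
Together: r < v < s < g < n < f < t < m < k.
So r < k; k is the larger of the two.

k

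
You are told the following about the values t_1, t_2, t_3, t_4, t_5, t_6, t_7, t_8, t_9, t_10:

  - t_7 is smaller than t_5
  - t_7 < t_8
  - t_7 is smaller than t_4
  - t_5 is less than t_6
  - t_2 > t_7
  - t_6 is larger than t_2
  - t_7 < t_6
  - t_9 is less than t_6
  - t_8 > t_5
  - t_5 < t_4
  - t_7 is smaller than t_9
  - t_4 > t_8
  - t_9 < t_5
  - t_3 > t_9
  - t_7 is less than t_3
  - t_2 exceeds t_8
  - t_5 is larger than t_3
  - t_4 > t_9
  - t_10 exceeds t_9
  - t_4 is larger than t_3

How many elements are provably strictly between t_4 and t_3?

2

Chaining upward from t_3 reaches: t_5, t_8, t_2, t_6.
Chaining downward from t_4 reaches: t_7, t_9, t_5, t_8.
Strictly between t_3 and t_4 are those in both lists: t_5, t_8 — 2 elements.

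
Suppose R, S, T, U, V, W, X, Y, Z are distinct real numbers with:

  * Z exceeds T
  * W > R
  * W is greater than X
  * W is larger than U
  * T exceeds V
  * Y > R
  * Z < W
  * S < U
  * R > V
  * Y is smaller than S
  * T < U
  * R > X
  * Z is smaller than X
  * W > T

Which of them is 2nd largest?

U

Piecing the relations together gives one ordering: V < T < Z < X < R < Y < S < U < W.
The 2nd largest is U.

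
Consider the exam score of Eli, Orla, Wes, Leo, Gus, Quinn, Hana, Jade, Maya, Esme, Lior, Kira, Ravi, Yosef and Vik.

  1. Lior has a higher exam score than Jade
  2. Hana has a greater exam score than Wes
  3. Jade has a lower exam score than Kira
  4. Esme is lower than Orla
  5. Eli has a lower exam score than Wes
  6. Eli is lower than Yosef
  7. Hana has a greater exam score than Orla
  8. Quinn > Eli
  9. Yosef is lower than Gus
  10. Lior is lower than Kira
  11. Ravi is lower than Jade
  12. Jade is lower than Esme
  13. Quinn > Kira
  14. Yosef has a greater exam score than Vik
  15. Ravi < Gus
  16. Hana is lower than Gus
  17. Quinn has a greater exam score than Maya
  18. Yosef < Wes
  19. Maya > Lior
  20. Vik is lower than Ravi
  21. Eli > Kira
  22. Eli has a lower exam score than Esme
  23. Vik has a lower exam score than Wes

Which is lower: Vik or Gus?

Link the given pairs in sequence: Vik < Ravi; Ravi < Jade; Jade < Lior; Lior < Kira; Kira < Eli; Eli < Esme; Esme < Orla; Orla < Hana; Hana < Gus.
Together: Vik < Ravi < Jade < Lior < Kira < Eli < Esme < Orla < Hana < Gus.
So Vik < Gus; Vik is the lower of the two.

Vik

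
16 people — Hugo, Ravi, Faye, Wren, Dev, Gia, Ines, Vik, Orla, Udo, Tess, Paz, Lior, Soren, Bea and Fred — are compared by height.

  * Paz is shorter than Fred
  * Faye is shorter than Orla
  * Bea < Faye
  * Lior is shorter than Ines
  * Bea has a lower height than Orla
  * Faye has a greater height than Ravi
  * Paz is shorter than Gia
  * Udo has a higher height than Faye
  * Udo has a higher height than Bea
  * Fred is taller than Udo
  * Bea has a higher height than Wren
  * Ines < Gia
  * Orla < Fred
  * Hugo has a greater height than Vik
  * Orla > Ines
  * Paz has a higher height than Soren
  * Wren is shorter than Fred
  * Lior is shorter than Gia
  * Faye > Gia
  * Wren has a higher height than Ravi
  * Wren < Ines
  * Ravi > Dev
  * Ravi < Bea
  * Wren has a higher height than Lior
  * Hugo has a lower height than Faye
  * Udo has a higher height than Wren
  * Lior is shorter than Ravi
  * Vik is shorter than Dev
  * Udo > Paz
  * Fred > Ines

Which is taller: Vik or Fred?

Chaining the given relations: Vik < Dev < Ravi < Wren < Bea < Faye < Udo < Fred.
So Vik < Fred; Fred is the taller of the two.

Fred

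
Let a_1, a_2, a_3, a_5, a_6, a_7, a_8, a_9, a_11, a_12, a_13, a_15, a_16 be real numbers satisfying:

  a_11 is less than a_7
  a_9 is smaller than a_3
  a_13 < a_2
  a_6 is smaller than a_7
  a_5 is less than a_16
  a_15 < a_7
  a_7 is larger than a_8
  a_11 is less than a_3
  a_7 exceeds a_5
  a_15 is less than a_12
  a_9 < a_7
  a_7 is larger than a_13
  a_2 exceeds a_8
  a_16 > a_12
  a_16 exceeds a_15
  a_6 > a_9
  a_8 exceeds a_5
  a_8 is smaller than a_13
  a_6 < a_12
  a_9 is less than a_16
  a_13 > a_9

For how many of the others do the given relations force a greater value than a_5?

Directly above a_5: a_8, a_7, a_16.
One step further: a_13, a_2 (5 so far).
No other element is forced above a_5 by the given relations, so the count is 5.

5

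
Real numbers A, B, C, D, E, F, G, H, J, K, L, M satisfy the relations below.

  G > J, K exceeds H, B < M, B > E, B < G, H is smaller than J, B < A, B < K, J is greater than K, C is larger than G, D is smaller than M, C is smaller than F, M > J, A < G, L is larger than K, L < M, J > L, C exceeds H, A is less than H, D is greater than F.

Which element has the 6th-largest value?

The consecutive relations fix a unique order: E < B < A < H < K < L < J < G < C < F < D < M.
The 6th largest is J.

J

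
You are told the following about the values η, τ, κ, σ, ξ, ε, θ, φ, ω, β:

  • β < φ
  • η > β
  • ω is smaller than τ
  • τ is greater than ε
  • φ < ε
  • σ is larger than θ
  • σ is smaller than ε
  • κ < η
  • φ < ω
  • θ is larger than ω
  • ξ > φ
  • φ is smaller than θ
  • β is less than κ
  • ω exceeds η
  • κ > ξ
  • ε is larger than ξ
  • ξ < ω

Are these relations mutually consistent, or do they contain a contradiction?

consistent

Every relation is compatible with β < φ < ξ < κ < η < ω < θ < σ < ε < τ; the set is consistent.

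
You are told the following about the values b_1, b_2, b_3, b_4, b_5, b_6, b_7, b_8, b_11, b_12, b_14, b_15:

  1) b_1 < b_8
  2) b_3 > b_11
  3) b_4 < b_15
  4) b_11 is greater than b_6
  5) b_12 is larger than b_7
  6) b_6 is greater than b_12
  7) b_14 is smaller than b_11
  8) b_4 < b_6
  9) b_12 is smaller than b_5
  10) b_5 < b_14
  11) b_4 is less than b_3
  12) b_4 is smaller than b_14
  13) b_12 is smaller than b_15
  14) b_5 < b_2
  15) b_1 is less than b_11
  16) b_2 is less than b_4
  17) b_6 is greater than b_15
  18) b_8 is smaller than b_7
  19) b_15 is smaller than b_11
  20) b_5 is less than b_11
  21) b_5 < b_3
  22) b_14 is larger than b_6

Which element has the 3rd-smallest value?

Piecing the relations together gives one ordering: b_1 < b_8 < b_7 < b_12 < b_5 < b_2 < b_4 < b_15 < b_6 < b_14 < b_11 < b_3.
The 3rd smallest is b_7.

b_7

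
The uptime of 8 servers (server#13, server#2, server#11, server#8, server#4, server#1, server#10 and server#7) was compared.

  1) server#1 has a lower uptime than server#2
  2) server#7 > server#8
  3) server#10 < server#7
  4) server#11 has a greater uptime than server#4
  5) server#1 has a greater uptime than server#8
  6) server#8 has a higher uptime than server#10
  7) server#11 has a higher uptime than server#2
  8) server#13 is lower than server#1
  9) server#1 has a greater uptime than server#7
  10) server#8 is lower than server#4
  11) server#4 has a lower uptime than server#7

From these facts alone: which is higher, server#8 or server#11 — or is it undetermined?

server#11

Link the given pairs in sequence: server#8 < server#4; server#4 < server#7; server#7 < server#1; server#1 < server#2; server#2 < server#11.
Together: server#8 < server#4 < server#7 < server#1 < server#2 < server#11.
So server#11 is higher.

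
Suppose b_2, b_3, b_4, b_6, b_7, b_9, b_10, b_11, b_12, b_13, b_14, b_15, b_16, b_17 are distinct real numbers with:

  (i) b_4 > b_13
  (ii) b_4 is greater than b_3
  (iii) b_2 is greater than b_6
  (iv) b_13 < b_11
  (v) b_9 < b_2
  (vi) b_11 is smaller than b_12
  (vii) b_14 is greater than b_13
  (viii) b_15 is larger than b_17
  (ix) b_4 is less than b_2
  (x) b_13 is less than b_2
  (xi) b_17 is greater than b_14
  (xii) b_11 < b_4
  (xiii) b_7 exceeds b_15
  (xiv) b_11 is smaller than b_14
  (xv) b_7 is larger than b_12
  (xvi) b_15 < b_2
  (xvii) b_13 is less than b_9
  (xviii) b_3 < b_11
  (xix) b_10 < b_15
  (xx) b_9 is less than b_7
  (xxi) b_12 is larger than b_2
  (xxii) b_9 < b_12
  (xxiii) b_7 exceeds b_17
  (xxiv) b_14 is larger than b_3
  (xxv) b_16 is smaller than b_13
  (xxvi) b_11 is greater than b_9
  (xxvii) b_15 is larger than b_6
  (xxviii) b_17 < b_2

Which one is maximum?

b_7

Chaining downward from b_7: directly below it, b_9, b_17, b_15, b_12; then b_13, b_6, b_10, b_11, b_14, b_2; then b_16, b_3, b_4.
That covers every other element, and nothing is given above b_7, so b_7 is the maximum.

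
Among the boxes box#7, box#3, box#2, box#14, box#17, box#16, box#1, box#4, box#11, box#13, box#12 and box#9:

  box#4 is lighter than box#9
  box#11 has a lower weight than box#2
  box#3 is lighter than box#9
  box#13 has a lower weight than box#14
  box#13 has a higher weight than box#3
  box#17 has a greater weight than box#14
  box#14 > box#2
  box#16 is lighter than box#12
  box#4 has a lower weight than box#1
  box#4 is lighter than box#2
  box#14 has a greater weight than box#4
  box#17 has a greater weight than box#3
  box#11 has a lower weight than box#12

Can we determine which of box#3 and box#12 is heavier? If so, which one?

undetermined

Following every chain through box#3: above box#3 we get box#9, box#13, box#14, box#17.
box#12 is not reached, and no chain runs the other way from box#12 to box#3.
So the given relations leave the order of box#3 and box#12 undetermined.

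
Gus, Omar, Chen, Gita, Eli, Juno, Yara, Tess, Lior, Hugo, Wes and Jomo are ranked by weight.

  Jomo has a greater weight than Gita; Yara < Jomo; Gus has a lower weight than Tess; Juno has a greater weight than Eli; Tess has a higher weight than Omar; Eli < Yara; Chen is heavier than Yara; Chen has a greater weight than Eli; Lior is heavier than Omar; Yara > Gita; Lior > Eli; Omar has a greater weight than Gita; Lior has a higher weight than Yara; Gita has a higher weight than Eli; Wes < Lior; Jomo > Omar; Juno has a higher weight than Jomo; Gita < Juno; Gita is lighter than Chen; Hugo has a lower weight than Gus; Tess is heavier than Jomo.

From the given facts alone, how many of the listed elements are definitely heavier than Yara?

From Yara the given relations immediately reach Jomo, Lior, Chen.
From those, Juno, Tess — 5 in total.
No other element is forced above Yara by the given relations, so the count is 5.

5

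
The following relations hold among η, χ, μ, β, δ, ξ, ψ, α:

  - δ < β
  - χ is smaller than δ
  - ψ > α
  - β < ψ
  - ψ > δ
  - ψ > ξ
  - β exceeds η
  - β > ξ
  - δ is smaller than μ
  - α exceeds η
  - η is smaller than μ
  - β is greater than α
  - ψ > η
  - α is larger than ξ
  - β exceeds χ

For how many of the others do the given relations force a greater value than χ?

4

From χ the given relations immediately reach δ, β.
From those, μ, ψ — 4 in total.
No other element is forced above χ by the given relations, so the count is 4.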